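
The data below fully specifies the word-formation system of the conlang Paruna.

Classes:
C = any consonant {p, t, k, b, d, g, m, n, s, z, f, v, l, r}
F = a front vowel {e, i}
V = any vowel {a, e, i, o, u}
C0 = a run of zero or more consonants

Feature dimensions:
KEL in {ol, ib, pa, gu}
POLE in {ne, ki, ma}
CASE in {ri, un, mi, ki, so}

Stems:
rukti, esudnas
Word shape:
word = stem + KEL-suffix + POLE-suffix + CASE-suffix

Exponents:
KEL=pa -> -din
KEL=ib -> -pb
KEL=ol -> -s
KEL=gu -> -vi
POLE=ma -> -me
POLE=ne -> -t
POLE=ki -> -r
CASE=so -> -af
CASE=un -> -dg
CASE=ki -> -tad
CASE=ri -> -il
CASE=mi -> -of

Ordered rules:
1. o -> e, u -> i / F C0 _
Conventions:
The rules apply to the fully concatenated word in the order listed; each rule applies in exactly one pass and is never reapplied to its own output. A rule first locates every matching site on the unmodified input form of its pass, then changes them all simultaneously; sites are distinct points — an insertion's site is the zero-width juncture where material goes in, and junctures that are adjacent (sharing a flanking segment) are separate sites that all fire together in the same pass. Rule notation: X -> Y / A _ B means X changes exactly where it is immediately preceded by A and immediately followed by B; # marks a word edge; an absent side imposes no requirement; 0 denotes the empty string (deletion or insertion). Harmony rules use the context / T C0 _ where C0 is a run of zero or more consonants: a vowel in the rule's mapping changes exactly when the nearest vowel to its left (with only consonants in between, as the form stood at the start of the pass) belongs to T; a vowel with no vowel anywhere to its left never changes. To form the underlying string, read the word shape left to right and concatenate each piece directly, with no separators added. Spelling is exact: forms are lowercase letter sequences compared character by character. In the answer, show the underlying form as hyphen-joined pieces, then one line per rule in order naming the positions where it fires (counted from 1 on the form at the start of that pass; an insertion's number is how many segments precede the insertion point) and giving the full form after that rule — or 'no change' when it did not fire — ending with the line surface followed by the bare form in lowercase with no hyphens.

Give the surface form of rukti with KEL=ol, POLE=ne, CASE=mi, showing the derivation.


underlying: rukti-s-t-of
1. o -> e, u -> i / F C0 _: fires at position(s) 8: ruktistef
surface: ruktistef


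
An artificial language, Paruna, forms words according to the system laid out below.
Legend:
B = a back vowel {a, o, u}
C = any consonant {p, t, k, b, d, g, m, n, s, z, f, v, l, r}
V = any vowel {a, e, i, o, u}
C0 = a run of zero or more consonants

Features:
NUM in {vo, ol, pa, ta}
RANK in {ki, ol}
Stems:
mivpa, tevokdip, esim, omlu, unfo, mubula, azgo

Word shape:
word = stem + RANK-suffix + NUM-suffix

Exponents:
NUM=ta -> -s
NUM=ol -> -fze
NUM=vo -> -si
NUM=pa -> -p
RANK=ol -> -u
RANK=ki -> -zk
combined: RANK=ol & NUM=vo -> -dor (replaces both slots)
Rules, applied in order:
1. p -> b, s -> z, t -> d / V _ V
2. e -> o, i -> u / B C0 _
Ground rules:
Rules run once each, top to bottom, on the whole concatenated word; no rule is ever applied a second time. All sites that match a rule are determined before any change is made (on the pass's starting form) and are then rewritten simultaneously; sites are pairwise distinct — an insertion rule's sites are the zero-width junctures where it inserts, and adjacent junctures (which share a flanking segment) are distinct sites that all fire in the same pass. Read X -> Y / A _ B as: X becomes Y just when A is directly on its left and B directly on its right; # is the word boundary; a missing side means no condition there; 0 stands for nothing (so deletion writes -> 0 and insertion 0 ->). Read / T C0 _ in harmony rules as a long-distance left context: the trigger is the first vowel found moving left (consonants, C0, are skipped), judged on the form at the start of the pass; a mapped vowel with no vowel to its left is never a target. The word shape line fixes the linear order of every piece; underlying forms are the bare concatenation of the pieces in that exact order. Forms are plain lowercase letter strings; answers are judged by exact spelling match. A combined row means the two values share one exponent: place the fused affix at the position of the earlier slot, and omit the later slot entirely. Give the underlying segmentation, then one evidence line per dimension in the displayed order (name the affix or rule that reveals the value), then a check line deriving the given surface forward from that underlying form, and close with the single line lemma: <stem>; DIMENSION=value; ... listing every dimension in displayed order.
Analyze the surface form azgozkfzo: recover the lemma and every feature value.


underlying: azgo-zk-fze
NUM=ol - signalled by the affix -fze
RANK=ki - signalled by the affix -zk
check: azgozkfze -> azgozkfze -> azgozkfzo
lemma: azgo; NUM=ol; RANK=ki


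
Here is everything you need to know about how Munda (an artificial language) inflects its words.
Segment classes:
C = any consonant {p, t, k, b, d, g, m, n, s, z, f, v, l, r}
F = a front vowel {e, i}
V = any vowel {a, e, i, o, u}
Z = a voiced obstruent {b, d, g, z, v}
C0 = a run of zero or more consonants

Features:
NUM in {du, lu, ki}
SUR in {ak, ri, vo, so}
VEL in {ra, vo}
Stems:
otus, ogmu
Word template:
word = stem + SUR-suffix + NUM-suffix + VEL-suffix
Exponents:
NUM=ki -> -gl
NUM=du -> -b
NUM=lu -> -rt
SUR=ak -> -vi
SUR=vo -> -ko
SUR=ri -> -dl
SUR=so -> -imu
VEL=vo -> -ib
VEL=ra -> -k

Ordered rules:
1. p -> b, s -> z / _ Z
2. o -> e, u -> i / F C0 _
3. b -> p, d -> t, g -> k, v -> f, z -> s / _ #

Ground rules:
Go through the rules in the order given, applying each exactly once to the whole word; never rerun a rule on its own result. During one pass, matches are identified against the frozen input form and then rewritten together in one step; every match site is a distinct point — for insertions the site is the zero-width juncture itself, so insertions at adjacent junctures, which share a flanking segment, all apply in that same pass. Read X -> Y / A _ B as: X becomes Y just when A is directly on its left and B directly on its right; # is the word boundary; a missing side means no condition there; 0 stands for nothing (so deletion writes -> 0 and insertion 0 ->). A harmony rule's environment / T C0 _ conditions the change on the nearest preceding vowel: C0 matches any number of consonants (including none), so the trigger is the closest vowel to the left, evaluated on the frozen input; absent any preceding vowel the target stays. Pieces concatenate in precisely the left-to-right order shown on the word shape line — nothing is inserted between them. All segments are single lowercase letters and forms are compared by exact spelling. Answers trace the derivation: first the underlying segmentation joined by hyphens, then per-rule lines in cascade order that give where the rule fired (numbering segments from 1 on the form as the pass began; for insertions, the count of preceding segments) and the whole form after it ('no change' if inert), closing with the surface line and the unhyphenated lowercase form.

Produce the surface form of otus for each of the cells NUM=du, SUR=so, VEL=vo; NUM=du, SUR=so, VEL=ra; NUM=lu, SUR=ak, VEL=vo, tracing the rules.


cell NUM=du, SUR=so, VEL=vo:
underlying: otus-imu-b-ib
1. p -> b, s -> z / _ Z: no change
2. o -> e, u -> i / F C0 _: fires at position(s) 7: otusimibib
3. b -> p, d -> t, g -> k, v -> f, z -> s / _ #: fires at position(s) 10: otusimibip
surface: otusimibip

cell NUM=du, SUR=so, VEL=ra:
underlying: otus-imu-b-k
1. p -> b, s -> z / _ Z: no change
2. o -> e, u -> i / F C0 _: fires at position(s) 7: otusimibk
3. b -> p, d -> t, g -> k, v -> f, z -> s / _ #: no change
surface: otusimibk

cell NUM=lu, SUR=ak, VEL=vo:
underlying: otus-vi-rt-ib
1. p -> b, s -> z / _ Z: fires at position(s) 4: otuzvirtib
2. o -> e, u -> i / F C0 _: no change
3. b -> p, d -> t, g -> k, v -> f, z -> s / _ #: fires at position(s) 10: otuzvirtip
surface: otuzvirtip


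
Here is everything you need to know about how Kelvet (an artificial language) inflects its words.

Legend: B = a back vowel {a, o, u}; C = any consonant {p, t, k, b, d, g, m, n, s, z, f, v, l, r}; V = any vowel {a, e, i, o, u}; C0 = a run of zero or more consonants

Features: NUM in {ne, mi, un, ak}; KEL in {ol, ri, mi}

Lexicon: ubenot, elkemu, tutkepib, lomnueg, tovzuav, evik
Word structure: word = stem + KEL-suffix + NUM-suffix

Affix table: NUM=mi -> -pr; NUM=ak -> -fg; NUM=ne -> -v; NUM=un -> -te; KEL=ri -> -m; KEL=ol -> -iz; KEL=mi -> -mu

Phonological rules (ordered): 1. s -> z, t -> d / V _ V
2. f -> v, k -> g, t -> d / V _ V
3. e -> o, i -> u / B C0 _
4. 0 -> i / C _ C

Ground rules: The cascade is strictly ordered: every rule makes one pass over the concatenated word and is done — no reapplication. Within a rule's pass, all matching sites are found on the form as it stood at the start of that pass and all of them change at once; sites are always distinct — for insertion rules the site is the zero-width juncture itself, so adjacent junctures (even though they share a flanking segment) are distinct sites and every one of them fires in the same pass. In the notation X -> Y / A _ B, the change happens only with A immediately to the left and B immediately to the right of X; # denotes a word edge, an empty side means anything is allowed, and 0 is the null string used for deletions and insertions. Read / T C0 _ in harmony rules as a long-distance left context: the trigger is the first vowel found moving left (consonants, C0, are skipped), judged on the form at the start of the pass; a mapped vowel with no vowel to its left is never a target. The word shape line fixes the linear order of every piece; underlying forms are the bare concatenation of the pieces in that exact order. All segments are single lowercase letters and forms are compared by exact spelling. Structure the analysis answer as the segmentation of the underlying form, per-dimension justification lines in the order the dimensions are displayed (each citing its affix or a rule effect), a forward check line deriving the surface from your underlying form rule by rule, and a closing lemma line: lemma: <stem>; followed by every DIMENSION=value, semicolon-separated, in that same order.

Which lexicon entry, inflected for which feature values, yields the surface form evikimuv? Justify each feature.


underlying: evik-mu-v
NUM=ne - signalled by the affix -v
KEL=mi - signalled by the affix -mu
check: evikmuv -> evikmuv -> evikmuv -> evikmuv -> evikimuv
lemma: evik; NUM=ne; KEL=mi


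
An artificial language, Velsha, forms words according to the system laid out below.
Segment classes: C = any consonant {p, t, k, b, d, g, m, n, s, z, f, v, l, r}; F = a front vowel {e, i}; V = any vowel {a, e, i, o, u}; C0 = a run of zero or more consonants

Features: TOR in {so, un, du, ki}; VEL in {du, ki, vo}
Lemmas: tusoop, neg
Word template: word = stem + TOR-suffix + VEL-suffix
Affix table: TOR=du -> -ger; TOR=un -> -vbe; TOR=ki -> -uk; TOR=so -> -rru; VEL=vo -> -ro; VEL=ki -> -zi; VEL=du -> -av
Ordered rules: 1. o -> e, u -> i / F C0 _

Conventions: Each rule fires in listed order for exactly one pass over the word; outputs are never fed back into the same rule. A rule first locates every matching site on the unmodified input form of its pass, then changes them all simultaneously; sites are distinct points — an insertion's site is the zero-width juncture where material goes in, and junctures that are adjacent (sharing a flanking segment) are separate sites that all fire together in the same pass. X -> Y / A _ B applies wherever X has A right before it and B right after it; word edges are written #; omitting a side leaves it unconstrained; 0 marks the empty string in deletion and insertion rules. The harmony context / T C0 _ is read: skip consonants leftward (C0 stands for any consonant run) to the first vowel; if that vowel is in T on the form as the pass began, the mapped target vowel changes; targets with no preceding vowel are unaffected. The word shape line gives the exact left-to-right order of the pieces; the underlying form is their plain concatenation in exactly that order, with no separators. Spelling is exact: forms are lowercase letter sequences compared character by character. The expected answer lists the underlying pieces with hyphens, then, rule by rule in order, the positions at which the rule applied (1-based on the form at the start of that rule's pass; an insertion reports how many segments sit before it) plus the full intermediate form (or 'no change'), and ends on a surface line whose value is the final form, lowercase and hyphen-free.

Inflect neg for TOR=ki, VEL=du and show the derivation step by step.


underlying: neg-uk-av
1. o -> e, u -> i / F C0 _: fires at position(s) 4: negikav
surface: negikav


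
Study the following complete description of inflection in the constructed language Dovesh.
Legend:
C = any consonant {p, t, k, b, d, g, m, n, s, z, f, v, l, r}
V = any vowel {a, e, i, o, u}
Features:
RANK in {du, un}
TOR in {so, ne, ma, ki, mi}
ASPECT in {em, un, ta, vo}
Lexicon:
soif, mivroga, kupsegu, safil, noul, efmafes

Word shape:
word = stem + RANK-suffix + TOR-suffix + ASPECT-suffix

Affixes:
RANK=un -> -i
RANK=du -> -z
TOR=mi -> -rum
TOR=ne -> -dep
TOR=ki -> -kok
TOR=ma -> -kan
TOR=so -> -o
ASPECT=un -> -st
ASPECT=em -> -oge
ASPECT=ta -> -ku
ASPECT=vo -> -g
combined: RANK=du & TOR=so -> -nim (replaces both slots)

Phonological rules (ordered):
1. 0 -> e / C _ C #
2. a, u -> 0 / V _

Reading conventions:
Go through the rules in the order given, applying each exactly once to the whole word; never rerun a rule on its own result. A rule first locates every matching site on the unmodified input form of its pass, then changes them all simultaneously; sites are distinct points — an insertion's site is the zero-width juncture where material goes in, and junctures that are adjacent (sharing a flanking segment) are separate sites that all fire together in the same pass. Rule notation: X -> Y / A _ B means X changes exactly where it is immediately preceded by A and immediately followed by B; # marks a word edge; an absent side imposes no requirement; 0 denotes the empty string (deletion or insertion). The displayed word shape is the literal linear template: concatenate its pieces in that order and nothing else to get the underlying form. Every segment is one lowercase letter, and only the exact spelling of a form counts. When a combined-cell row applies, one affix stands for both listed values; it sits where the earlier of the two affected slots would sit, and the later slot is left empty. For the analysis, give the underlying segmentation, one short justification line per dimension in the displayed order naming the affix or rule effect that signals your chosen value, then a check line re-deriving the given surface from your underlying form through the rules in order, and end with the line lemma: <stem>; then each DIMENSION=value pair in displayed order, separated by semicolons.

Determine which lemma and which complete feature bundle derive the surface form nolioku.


underlying: noul-i-o-ku
RANK=un - signalled by the affix -i
TOR=so - signalled by the affix -o
ASPECT=ta - signalled by the affix -ku
check: noulioku -> noulioku -> nolioku
lemma: noul; RANK=un; TOR=so; ASPECT=ta


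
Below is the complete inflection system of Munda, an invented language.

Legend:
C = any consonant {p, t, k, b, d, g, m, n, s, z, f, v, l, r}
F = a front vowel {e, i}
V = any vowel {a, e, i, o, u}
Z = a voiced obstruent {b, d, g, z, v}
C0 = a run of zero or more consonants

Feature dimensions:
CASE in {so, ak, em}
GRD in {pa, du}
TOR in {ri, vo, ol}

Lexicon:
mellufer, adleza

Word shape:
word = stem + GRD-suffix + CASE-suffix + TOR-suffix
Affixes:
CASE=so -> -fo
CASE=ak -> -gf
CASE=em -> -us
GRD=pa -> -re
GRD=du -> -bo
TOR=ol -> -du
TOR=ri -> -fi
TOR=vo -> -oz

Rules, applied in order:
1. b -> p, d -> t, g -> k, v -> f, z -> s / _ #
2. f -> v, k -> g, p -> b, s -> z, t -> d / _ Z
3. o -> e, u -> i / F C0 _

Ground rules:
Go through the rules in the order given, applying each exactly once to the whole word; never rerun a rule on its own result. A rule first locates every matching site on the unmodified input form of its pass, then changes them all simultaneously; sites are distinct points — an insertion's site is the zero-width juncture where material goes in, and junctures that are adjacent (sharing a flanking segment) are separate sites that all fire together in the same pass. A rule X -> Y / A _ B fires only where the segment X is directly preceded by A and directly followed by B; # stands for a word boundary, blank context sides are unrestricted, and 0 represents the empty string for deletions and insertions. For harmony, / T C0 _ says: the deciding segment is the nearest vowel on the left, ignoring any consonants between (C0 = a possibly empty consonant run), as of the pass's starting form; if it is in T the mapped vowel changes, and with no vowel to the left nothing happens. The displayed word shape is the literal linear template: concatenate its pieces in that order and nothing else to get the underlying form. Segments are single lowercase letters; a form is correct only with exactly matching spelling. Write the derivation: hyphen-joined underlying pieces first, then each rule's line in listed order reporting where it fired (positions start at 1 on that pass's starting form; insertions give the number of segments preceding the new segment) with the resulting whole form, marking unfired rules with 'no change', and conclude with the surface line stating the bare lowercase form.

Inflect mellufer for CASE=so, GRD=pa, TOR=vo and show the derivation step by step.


underlying: mellufer-re-fo-oz
1. b -> p, d -> t, g -> k, v -> f, z -> s / _ #: fires at position(s) 14: melluferrefoos
2. f -> v, k -> g, p -> b, s -> z, t -> d / _ Z: no change
3. o -> e, u -> i / F C0 _: fires at position(s) 5, 12: melliferrefeos
surface: melliferrefeos


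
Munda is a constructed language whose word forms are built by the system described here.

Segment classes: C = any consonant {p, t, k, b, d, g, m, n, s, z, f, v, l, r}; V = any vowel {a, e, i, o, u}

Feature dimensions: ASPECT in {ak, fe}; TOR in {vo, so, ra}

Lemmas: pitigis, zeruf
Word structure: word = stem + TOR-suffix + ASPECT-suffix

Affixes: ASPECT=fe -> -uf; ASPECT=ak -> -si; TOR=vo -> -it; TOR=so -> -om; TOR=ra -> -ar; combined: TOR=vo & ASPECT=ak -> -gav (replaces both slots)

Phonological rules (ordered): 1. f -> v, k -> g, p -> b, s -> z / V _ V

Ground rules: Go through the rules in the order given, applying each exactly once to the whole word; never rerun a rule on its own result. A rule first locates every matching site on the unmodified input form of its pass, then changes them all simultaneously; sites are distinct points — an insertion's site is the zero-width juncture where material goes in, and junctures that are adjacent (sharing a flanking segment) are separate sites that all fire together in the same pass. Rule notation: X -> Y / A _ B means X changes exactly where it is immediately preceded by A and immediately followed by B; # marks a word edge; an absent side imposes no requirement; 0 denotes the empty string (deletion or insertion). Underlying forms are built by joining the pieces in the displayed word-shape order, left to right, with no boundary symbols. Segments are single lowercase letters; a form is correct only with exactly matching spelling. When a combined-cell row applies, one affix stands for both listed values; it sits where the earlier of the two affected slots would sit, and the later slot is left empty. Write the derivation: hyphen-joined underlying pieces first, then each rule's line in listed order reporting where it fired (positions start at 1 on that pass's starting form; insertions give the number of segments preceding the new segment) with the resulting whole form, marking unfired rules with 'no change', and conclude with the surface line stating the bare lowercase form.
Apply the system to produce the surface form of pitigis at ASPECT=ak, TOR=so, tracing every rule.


underlying: pitigis-om-si
1. f -> v, k -> g, p -> b, s -> z / V _ V: fires at position(s) 7: pitigizomsi
surface: pitigizomsi


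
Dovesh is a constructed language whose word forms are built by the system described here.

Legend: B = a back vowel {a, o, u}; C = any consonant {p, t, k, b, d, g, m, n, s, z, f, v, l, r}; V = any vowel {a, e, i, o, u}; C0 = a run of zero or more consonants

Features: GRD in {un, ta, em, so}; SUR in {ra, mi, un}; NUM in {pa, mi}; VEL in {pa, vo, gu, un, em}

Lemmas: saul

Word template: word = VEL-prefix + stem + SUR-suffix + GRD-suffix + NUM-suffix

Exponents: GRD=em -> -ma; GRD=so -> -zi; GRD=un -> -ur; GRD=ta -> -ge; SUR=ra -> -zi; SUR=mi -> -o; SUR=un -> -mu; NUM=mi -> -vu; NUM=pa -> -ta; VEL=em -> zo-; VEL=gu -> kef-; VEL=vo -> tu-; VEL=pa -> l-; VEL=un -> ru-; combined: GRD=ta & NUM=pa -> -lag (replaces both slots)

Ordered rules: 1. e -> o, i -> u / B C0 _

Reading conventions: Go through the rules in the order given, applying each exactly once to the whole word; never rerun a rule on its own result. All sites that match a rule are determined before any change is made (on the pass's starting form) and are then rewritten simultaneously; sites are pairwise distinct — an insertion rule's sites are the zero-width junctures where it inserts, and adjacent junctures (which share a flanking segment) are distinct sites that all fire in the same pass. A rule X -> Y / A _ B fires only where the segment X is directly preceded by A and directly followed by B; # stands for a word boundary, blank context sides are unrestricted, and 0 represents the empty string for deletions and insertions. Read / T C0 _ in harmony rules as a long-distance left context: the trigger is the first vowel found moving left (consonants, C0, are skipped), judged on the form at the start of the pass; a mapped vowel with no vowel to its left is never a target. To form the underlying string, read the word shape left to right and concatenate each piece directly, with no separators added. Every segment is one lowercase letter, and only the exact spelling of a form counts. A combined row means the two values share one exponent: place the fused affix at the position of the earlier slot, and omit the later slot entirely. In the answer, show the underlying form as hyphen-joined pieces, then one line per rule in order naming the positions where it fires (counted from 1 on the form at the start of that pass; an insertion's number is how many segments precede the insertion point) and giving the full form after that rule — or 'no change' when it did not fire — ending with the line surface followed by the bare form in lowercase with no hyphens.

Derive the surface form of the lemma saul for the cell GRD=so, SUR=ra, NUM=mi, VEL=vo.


underlying: tu-saul-zi-zi-vu
1. e -> o, i -> u / B C0 _: fires at position(s) 8: tusaulzuzivu
surface: tusaulzuzivu


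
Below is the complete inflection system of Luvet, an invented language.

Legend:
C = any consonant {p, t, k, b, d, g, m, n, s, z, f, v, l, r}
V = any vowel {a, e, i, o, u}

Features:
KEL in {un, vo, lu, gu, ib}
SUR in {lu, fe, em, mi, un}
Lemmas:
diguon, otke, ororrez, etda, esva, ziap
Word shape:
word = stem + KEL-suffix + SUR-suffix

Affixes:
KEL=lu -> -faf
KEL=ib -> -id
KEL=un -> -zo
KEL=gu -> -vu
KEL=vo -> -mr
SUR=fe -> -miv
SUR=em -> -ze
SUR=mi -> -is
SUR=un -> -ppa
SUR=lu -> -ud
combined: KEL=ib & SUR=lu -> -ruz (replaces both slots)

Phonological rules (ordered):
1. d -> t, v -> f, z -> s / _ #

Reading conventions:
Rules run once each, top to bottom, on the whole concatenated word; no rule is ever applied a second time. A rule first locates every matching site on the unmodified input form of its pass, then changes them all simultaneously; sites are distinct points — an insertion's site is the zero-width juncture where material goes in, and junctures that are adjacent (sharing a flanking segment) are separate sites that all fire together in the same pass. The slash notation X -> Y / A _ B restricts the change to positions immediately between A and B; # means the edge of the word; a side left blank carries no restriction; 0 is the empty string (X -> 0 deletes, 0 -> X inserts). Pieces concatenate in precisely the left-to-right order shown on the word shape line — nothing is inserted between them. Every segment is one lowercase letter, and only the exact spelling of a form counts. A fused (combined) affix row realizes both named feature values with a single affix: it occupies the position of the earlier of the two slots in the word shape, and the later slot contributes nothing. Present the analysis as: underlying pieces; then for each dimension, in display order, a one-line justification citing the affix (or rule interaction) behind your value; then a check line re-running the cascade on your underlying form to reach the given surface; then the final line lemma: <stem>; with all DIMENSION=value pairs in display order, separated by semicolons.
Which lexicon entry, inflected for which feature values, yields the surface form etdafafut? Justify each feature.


underlying: etda-faf-ud
KEL=lu - signalled by the affix -faf
SUR=lu - signalled by the affix -ud
check: etdafafud -> etdafafut
lemma: etda; KEL=lu; SUR=lu


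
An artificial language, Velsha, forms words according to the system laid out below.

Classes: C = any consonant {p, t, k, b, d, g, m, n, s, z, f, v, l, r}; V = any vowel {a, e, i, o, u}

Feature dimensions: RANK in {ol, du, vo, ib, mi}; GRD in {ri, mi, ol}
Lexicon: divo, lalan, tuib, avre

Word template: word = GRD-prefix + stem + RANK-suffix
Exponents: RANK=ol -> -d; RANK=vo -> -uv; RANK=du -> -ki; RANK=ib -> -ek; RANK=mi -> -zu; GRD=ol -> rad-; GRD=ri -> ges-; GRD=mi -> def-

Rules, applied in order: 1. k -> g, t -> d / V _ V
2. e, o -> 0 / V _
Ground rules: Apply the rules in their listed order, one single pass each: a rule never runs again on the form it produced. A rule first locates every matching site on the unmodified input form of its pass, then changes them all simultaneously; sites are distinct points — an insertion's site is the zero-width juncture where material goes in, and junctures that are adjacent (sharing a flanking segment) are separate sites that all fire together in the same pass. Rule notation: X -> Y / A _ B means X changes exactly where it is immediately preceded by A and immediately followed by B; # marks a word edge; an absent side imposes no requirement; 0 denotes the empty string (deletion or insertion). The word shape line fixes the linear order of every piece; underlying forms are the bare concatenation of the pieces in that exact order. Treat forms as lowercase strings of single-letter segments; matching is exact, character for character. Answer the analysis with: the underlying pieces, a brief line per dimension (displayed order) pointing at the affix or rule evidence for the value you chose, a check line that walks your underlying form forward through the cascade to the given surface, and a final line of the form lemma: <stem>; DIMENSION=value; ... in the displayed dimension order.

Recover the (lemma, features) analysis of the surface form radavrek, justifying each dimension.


underlying: rad-avre-ek
RANK=ib - signalled by the affix -ek
GRD=ol - signalled by the affix rad-
check: radavreek -> radavreek -> radavrek
lemma: avre; RANK=ib; GRD=ol


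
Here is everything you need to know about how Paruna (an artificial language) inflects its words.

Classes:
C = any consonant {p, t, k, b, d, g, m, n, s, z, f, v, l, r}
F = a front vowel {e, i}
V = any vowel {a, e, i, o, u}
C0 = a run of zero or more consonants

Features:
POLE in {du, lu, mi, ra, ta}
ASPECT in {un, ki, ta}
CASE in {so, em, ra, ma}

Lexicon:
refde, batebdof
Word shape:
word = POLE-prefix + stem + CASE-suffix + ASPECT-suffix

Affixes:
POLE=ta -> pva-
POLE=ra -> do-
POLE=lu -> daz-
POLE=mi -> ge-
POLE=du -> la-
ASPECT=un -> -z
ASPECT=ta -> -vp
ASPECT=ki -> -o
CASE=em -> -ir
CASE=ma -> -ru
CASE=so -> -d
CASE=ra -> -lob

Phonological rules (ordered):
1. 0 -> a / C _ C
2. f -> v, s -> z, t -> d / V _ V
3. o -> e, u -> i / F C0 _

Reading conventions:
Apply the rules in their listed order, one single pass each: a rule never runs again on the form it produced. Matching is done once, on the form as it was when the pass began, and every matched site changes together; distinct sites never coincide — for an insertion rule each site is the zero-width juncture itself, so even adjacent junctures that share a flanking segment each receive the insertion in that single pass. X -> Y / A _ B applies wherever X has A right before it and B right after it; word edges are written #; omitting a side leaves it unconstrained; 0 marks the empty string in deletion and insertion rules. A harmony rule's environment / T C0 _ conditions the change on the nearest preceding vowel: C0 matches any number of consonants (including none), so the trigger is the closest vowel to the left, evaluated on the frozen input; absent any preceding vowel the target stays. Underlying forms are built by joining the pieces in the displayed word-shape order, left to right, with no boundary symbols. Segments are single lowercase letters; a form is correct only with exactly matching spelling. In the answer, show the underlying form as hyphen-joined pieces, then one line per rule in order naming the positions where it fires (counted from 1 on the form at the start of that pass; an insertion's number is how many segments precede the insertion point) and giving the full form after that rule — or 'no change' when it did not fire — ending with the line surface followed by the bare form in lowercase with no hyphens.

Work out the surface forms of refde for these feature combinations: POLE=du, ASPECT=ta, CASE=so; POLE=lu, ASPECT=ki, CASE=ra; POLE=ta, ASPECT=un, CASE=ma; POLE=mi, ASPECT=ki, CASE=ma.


cell POLE=du, ASPECT=ta, CASE=so:
underlying: la-refde-d-vp
1. 0 -> a / C _ C: inserts after position(s) 5, 8, 9: larefadedavap
2. f -> v, s -> z, t -> d / V _ V: fires at position(s) 5: larevadedavap
3. o -> e, u -> i / F C0 _: no change
surface: larevadedavap

cell POLE=lu, ASPECT=ki, CASE=ra:
underlying: daz-refde-lob-o
1. 0 -> a / C _ C: inserts after position(s) 3, 6: dazarefadelobo
2. f -> v, s -> z, t -> d / V _ V: fires at position(s) 7: dazarevadelobo
3. o -> e, u -> i / F C0 _: fires at position(s) 12: dazarevadelebo
surface: dazarevadelebo

cell POLE=ta, ASPECT=un, CASE=ma:
underlying: pva-refde-ru-z
1. 0 -> a / C _ C: inserts after position(s) 1, 6: pavarefaderuz
2. f -> v, s -> z, t -> d / V _ V: fires at position(s) 7: pavarevaderuz
3. o -> e, u -> i / F C0 _: fires at position(s) 12: pavarevaderiz
surface: pavarevaderiz

cell POLE=mi, ASPECT=ki, CASE=ma:
underlying: ge-refde-ru-o
1. 0 -> a / C _ C: inserts after position(s) 5: gerefaderuo
2. f -> v, s -> z, t -> d / V _ V: fires at position(s) 5: gerevaderuo
3. o -> e, u -> i / F C0 _: fires at position(s) 10: gerevaderio
surface: gerevaderio


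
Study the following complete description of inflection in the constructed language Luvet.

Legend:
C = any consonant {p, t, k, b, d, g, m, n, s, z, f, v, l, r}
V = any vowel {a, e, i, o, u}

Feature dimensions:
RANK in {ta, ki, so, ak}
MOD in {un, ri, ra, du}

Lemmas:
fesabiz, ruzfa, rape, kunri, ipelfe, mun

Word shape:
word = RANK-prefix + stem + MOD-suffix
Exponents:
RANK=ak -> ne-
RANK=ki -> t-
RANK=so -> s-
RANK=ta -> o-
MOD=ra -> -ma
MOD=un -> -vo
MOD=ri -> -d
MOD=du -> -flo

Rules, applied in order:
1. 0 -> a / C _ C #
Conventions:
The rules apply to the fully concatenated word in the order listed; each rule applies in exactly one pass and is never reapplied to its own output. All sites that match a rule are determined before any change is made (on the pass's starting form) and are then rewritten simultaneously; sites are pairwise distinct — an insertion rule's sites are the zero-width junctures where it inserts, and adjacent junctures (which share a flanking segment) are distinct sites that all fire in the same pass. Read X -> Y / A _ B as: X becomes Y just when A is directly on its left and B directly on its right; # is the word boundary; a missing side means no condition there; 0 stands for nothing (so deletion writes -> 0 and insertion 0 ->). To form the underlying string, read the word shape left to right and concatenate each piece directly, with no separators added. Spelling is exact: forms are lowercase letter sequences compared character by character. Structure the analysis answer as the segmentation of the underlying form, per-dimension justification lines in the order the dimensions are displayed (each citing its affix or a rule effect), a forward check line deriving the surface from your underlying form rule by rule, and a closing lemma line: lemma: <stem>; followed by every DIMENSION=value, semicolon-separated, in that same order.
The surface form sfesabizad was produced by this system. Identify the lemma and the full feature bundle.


underlying: s-fesabiz-d
RANK=so - signalled by the affix s-
MOD=ri - signalled by the affix -d
check: sfesabizd -> sfesabizad
lemma: fesabiz; RANK=so; MOD=ri


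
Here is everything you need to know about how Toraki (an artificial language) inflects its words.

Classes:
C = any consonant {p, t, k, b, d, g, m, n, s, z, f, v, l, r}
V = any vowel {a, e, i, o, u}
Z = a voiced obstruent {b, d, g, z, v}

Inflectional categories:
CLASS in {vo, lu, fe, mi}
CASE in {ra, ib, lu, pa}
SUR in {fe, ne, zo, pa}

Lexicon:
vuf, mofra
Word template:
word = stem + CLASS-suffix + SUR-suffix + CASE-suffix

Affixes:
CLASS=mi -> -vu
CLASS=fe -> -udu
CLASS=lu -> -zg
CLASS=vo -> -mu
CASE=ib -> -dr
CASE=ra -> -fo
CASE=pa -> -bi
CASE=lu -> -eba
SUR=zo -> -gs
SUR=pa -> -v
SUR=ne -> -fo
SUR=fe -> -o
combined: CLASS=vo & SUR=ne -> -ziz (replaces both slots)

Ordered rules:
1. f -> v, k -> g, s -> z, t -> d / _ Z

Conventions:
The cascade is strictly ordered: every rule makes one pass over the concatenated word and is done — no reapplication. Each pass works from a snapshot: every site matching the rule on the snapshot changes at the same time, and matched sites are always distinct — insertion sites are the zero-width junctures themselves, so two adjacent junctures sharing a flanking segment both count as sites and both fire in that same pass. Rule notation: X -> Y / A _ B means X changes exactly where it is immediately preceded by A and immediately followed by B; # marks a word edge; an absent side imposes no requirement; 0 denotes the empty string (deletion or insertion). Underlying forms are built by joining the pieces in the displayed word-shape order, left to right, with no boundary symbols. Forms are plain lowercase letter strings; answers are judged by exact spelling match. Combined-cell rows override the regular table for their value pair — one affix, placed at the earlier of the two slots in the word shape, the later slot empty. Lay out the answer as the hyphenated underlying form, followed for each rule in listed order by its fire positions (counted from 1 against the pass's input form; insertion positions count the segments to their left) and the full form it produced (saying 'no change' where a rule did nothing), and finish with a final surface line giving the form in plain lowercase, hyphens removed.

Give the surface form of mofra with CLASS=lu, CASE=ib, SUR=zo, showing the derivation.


underlying: mofra-zg-gs-dr
1. f -> v, k -> g, s -> z, t -> d / _ Z: fires at position(s) 9: mofrazggzdr
surface: mofrazggzdr


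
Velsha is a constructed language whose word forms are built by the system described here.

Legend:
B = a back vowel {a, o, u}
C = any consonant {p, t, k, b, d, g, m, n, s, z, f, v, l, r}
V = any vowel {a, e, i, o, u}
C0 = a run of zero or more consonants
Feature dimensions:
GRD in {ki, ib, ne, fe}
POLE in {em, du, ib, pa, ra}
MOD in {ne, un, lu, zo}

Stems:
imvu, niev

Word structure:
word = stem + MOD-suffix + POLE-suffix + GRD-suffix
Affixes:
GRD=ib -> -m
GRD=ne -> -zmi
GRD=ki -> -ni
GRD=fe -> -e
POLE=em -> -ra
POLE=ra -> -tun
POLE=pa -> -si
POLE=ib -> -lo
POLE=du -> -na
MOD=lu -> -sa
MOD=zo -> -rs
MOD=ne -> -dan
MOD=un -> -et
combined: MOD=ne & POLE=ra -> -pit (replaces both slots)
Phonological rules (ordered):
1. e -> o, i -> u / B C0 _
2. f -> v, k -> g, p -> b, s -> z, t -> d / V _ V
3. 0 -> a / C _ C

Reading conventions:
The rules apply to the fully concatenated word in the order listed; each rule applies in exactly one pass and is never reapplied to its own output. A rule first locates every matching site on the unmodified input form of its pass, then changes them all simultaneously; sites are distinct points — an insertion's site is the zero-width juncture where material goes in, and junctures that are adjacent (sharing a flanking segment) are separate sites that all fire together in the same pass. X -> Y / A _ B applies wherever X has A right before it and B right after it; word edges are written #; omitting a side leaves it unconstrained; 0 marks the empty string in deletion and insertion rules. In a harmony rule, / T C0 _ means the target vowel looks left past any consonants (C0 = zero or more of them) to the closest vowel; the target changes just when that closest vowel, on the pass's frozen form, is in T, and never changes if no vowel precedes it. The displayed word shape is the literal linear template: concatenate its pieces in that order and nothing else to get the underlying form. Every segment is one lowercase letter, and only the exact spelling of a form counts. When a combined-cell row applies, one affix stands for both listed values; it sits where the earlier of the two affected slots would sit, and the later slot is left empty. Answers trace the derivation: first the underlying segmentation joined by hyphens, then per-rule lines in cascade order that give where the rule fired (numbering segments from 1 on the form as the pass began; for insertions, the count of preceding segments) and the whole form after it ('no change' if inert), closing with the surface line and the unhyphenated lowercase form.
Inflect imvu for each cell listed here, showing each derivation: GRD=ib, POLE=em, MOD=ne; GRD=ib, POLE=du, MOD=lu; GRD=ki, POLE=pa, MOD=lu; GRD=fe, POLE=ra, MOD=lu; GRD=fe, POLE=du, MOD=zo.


cell GRD=ib, POLE=em, MOD=ne:
underlying: imvu-dan-ra-m
1. e -> o, i -> u / B C0 _: no change
2. f -> v, k -> g, p -> b, s -> z, t -> d / V _ V: no change
3. 0 -> a / C _ C: inserts after position(s) 2, 7: imavudanaram
surface: imavudanaram

cell GRD=ib, POLE=du, MOD=lu:
underlying: imvu-sa-na-m
1. e -> o, i -> u / B C0 _: no change
2. f -> v, k -> g, p -> b, s -> z, t -> d / V _ V: fires at position(s) 5: imvuzanam
3. 0 -> a / C _ C: inserts after position(s) 2: imavuzanam
surface: imavuzanam

cell GRD=ki, POLE=pa, MOD=lu:
underlying: imvu-sa-si-ni
1. e -> o, i -> u / B C0 _: fires at position(s) 8: imvusasuni
2. f -> v, k -> g, p -> b, s -> z, t -> d / V _ V: fires at position(s) 5, 7: imvuzazuni
3. 0 -> a / C _ C: inserts after position(s) 2: imavuzazuni
surface: imavuzazuni

cell GRD=fe, POLE=ra, MOD=lu:
underlying: imvu-sa-tun-e
1. e -> o, i -> u / B C0 _: fires at position(s) 10: imvusatuno
2. f -> v, k -> g, p -> b, s -> z, t -> d / V _ V: fires at position(s) 5, 7: imvuzaduno
3. 0 -> a / C _ C: inserts after position(s) 2: imavuzaduno
surface: imavuzaduno

cell GRD=fe, POLE=du, MOD=zo:
underlying: imvu-rs-na-e
1. e -> o, i -> u / B C0 _: fires at position(s) 9: imvursnao
2. f -> v, k -> g, p -> b, s -> z, t -> d / V _ V: no change
3. 0 -> a / C _ C: inserts after position(s) 2, 5, 6: imavurasanao
surface: imavurasanao


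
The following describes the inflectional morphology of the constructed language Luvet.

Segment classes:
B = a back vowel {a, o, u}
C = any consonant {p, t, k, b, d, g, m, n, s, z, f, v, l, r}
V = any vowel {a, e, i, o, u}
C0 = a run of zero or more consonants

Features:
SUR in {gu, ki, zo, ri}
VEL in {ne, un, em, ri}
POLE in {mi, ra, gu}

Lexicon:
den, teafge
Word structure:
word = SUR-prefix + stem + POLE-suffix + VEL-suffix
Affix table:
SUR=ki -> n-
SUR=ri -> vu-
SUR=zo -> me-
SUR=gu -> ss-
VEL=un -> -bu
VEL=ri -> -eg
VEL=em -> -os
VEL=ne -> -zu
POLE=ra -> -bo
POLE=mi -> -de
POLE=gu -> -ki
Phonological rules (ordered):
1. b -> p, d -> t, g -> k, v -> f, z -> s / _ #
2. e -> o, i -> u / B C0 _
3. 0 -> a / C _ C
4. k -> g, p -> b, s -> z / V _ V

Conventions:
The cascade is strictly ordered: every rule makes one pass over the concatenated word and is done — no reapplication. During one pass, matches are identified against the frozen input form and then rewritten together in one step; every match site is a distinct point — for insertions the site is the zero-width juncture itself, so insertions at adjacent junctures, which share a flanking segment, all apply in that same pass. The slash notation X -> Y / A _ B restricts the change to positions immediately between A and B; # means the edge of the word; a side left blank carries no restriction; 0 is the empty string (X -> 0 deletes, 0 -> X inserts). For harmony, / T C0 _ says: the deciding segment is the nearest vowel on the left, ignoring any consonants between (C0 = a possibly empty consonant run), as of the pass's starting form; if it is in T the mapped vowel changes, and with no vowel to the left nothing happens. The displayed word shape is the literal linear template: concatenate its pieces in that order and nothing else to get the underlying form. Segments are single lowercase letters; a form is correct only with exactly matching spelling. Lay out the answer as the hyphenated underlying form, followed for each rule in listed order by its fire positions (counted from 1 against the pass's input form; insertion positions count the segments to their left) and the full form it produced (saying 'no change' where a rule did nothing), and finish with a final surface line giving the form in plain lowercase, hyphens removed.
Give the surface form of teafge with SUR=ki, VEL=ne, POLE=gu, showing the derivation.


underlying: n-teafge-ki-zu
1. b -> p, d -> t, g -> k, v -> f, z -> s / _ #: no change
2. e -> o, i -> u / B C0 _: fires at position(s) 7: nteafgokizu
3. 0 -> a / C _ C: inserts after position(s) 1, 5: nateafagokizu
4. k -> g, p -> b, s -> z / V _ V: fires at position(s) 10: nateafagogizu
surface: nateafagogizu
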